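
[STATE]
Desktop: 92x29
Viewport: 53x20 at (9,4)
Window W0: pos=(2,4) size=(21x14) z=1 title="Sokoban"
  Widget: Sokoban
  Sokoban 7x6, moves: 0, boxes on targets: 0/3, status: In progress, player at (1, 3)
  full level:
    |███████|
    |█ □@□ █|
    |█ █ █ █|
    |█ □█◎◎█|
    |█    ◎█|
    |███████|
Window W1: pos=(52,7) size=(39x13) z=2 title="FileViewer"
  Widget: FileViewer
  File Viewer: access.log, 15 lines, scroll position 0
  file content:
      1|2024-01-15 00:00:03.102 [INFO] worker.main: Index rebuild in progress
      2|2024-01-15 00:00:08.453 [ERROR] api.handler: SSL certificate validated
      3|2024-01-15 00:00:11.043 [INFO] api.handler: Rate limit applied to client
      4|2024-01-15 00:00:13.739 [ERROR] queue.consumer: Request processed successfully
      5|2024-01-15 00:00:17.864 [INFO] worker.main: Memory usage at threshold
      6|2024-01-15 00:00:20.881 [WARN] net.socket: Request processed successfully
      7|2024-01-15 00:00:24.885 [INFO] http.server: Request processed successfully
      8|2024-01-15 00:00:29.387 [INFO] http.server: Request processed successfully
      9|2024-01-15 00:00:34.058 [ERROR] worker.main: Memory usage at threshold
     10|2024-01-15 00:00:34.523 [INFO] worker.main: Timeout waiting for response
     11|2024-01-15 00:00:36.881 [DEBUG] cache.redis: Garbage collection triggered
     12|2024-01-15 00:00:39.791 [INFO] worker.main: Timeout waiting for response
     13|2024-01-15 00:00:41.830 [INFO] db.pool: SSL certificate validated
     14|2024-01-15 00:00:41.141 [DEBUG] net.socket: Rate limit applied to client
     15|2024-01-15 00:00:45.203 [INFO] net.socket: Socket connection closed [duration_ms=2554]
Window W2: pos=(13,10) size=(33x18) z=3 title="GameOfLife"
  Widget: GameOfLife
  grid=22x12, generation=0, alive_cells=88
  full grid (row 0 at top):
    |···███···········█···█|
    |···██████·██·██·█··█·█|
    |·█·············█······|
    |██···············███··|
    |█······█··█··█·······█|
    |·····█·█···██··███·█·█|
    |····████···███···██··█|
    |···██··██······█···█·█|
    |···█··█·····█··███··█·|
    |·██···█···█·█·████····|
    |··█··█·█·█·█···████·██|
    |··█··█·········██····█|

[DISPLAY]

━━━━━━━━━━━━━┓                                       
an           ┃                                       
─────────────┨                                       
█            ┃                             ┏━━━━━━━━━
█            ┃                             ┃ FileView
█            ┃                             ┠─────────
█   ┏━━━━━━━━━━━━━━━━━━━━━━━━━━━━━━━┓      ┃2024-01-1
█   ┃ GameOfLife                    ┃      ┃2024-01-1
█   ┠───────────────────────────────┨      ┃2024-01-1
 0  ┃Gen: 0                         ┃      ┃2024-01-1
    ┃···███···········█···█         ┃      ┃2024-01-1
    ┃···██████·██·██·█··█·█         ┃      ┃2024-01-1
    ┃·█·············█······         ┃      ┃2024-01-1
━━━━┃██···············███··         ┃      ┃2024-01-1
    ┃█······█··█··█·······█         ┃      ┃2024-01-1
    ┃·····█·█···██··███·█·█         ┃      ┗━━━━━━━━━
    ┃····████···███···██··█         ┃                
    ┃···██··██······█···█·█         ┃                
    ┃···█··█·····█··███··█·         ┃                
    ┃·██···█···█·█·████····         ┃                


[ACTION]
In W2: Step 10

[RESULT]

━━━━━━━━━━━━━┓                                       
an           ┃                                       
─────────────┨                                       
█            ┃                             ┏━━━━━━━━━
█            ┃                             ┃ FileView
█            ┃                             ┠─────────
█   ┏━━━━━━━━━━━━━━━━━━━━━━━━━━━━━━━┓      ┃2024-01-1
█   ┃ GameOfLife                    ┃      ┃2024-01-1
█   ┠───────────────────────────────┨      ┃2024-01-1
 0  ┃Gen: 10                        ┃      ┃2024-01-1
    ┃···██·················         ┃      ┃2024-01-1
    ┃···█·█················         ┃      ┃2024-01-1
    ┃······················         ┃      ┃2024-01-1
━━━━┃·····█···█············         ┃      ┃2024-01-1
    ┃···█·█···█············         ┃      ┃2024-01-1
    ┃···█·····█·······█····         ┃      ┗━━━━━━━━━
    ┃····██··········█·█···         ┃                
    ┃······················         ┃                
    ┃······················         ┃                
    ┃·······██·············         ┃                


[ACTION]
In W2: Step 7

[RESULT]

━━━━━━━━━━━━━┓                                       
an           ┃                                       
─────────────┨                                       
█            ┃                             ┏━━━━━━━━━
█            ┃                             ┃ FileView
█            ┃                             ┠─────────
█   ┏━━━━━━━━━━━━━━━━━━━━━━━━━━━━━━━┓      ┃2024-01-1
█   ┃ GameOfLife                    ┃      ┃2024-01-1
█   ┠───────────────────────────────┨      ┃2024-01-1
 0  ┃Gen: 17                        ┃      ┃2024-01-1
    ┃······················         ┃      ┃2024-01-1
    ┃···██·················         ┃      ┃2024-01-1
    ┃··█·██················         ┃      ┃2024-01-1
━━━━┃··█··██···············         ┃      ┃2024-01-1
    ┃···█··█·███···········         ┃      ┃2024-01-1
    ┃····██················         ┃      ┗━━━━━━━━━
    ┃······················         ┃                
    ┃······················         ┃                
    ┃······················         ┃                
    ┃······················         ┃                


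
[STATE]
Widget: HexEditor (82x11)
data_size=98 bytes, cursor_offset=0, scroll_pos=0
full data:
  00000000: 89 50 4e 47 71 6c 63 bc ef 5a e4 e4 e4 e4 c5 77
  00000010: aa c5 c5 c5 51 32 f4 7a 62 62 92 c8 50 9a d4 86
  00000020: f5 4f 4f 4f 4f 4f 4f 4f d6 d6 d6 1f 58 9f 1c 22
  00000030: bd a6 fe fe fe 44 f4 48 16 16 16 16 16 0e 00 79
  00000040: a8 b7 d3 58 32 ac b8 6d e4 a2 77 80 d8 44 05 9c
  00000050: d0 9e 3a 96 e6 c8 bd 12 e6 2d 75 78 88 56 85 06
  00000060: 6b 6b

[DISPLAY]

00000000  89 50 4e 47 71 6c 63 bc  ef 5a e4 e4 e4 e4 c5 77  |.PNGqlc..Z.....w|    
00000010  aa c5 c5 c5 51 32 f4 7a  62 62 92 c8 50 9a d4 86  |....Q2.zbb..P...|    
00000020  f5 4f 4f 4f 4f 4f 4f 4f  d6 d6 d6 1f 58 9f 1c 22  |.OOOOOOO....X.."|    
00000030  bd a6 fe fe fe 44 f4 48  16 16 16 16 16 0e 00 79  |.....D.H.......y|    
00000040  a8 b7 d3 58 32 ac b8 6d  e4 a2 77 80 d8 44 05 9c  |...X2..m..w..D..|    
00000050  d0 9e 3a 96 e6 c8 bd 12  e6 2d 75 78 88 56 85 06  |..:......-ux.V..|    
00000060  6b 6b                                             |kk              |    
                                                                                  
                                                                                  
                                                                                  
                                                                                  


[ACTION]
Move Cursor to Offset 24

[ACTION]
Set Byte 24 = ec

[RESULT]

00000000  89 50 4e 47 71 6c 63 bc  ef 5a e4 e4 e4 e4 c5 77  |.PNGqlc..Z.....w|    
00000010  aa c5 c5 c5 51 32 f4 7a  EC 62 92 c8 50 9a d4 86  |....Q2.z.b..P...|    
00000020  f5 4f 4f 4f 4f 4f 4f 4f  d6 d6 d6 1f 58 9f 1c 22  |.OOOOOOO....X.."|    
00000030  bd a6 fe fe fe 44 f4 48  16 16 16 16 16 0e 00 79  |.....D.H.......y|    
00000040  a8 b7 d3 58 32 ac b8 6d  e4 a2 77 80 d8 44 05 9c  |...X2..m..w..D..|    
00000050  d0 9e 3a 96 e6 c8 bd 12  e6 2d 75 78 88 56 85 06  |..:......-ux.V..|    
00000060  6b 6b                                             |kk              |    
                                                                                  
                                                                                  
                                                                                  
                                                                                  


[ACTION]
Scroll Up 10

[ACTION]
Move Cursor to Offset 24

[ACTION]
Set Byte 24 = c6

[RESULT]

00000000  89 50 4e 47 71 6c 63 bc  ef 5a e4 e4 e4 e4 c5 77  |.PNGqlc..Z.....w|    
00000010  aa c5 c5 c5 51 32 f4 7a  C6 62 92 c8 50 9a d4 86  |....Q2.z.b..P...|    
00000020  f5 4f 4f 4f 4f 4f 4f 4f  d6 d6 d6 1f 58 9f 1c 22  |.OOOOOOO....X.."|    
00000030  bd a6 fe fe fe 44 f4 48  16 16 16 16 16 0e 00 79  |.....D.H.......y|    
00000040  a8 b7 d3 58 32 ac b8 6d  e4 a2 77 80 d8 44 05 9c  |...X2..m..w..D..|    
00000050  d0 9e 3a 96 e6 c8 bd 12  e6 2d 75 78 88 56 85 06  |..:......-ux.V..|    
00000060  6b 6b                                             |kk              |    
                                                                                  
                                                                                  
                                                                                  
                                                                                  


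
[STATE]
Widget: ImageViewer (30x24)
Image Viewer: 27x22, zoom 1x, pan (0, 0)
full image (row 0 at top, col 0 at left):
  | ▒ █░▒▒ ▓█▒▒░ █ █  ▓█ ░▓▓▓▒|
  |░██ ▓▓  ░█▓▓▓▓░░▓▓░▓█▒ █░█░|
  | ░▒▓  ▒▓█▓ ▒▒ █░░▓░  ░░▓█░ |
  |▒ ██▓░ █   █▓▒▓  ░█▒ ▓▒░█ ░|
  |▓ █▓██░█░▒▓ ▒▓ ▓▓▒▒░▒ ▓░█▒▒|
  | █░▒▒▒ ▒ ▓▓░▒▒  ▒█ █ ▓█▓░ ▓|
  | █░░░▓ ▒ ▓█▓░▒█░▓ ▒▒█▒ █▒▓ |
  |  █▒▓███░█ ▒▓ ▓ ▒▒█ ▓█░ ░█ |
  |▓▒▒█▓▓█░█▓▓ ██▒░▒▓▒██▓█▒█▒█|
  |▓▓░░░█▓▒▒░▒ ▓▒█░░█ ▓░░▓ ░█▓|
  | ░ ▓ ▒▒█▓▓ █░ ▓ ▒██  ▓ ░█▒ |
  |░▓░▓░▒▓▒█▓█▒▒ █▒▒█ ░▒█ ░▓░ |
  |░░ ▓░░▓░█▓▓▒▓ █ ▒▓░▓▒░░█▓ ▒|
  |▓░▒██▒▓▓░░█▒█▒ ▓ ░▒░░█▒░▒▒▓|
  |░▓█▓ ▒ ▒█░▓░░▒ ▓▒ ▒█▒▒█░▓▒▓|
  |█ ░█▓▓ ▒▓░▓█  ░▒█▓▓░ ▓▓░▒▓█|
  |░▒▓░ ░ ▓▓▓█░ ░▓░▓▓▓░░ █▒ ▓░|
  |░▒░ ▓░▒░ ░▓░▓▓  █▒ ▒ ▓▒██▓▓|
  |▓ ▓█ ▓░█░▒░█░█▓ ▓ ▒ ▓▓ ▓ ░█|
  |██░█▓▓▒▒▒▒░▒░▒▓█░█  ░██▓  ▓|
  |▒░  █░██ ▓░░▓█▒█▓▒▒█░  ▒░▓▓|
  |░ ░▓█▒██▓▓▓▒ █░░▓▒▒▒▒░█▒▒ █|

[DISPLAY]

 ▒ █░▒▒ ▓█▒▒░ █ █  ▓█ ░▓▓▓▒   
░██ ▓▓  ░█▓▓▓▓░░▓▓░▓█▒ █░█░   
 ░▒▓  ▒▓█▓ ▒▒ █░░▓░  ░░▓█░    
▒ ██▓░ █   █▓▒▓  ░█▒ ▓▒░█ ░   
▓ █▓██░█░▒▓ ▒▓ ▓▓▒▒░▒ ▓░█▒▒   
 █░▒▒▒ ▒ ▓▓░▒▒  ▒█ █ ▓█▓░ ▓   
 █░░░▓ ▒ ▓█▓░▒█░▓ ▒▒█▒ █▒▓    
  █▒▓███░█ ▒▓ ▓ ▒▒█ ▓█░ ░█    
▓▒▒█▓▓█░█▓▓ ██▒░▒▓▒██▓█▒█▒█   
▓▓░░░█▓▒▒░▒ ▓▒█░░█ ▓░░▓ ░█▓   
 ░ ▓ ▒▒█▓▓ █░ ▓ ▒██  ▓ ░█▒    
░▓░▓░▒▓▒█▓█▒▒ █▒▒█ ░▒█ ░▓░    
░░ ▓░░▓░█▓▓▒▓ █ ▒▓░▓▒░░█▓ ▒   
▓░▒██▒▓▓░░█▒█▒ ▓ ░▒░░█▒░▒▒▓   
░▓█▓ ▒ ▒█░▓░░▒ ▓▒ ▒█▒▒█░▓▒▓   
█ ░█▓▓ ▒▓░▓█  ░▒█▓▓░ ▓▓░▒▓█   
░▒▓░ ░ ▓▓▓█░ ░▓░▓▓▓░░ █▒ ▓░   
░▒░ ▓░▒░ ░▓░▓▓  █▒ ▒ ▓▒██▓▓   
▓ ▓█ ▓░█░▒░█░█▓ ▓ ▒ ▓▓ ▓ ░█   
██░█▓▓▒▒▒▒░▒░▒▓█░█  ░██▓  ▓   
▒░  █░██ ▓░░▓█▒█▓▒▒█░  ▒░▓▓   
░ ░▓█▒██▓▓▓▒ █░░▓▒▒▒▒░█▒▒ █   
                              
                              


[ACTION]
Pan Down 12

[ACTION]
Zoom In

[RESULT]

  ██░░░░░░▓▓  ▒▒  ▓▓██▓▓░░▒▒██
  ██░░░░░░▓▓  ▒▒  ▓▓██▓▓░░▒▒██
    ██▒▒▓▓██████░░██  ▒▒▓▓  ▓▓
    ██▒▒▓▓██████░░██  ▒▒▓▓  ▓▓
▓▓▒▒▒▒██▓▓▓▓██░░██▓▓▓▓  ████▒▒
▓▓▒▒▒▒██▓▓▓▓██░░██▓▓▓▓  ████▒▒
▓▓▓▓░░░░░░██▓▓▒▒▒▒░░▒▒  ▓▓▒▒██
▓▓▓▓░░░░░░██▓▓▒▒▒▒░░▒▒  ▓▓▒▒██
  ░░  ▓▓  ▒▒▒▒██▓▓▓▓  ██░░  ▓▓
  ░░  ▓▓  ▒▒▒▒██▓▓▓▓  ██░░  ▓▓
░░▓▓░░▓▓░░▒▒▓▓▒▒██▓▓██▒▒▒▒  ██
░░▓▓░░▓▓░░▒▒▓▓▒▒██▓▓██▒▒▒▒  ██
░░░░  ▓▓░░░░▓▓░░██▓▓▓▓▒▒▓▓  ██
░░░░  ▓▓░░░░▓▓░░██▓▓▓▓▒▒▓▓  ██
▓▓░░▒▒████▒▒▓▓▓▓░░░░██▒▒██▒▒  
▓▓░░▒▒████▒▒▓▓▓▓░░░░██▒▒██▒▒  
░░▓▓██▓▓  ▒▒  ▒▒██░░▓▓░░░░▒▒  
░░▓▓██▓▓  ▒▒  ▒▒██░░▓▓░░░░▒▒  
██  ░░██▓▓▓▓  ▒▒▓▓░░▓▓██    ░░
██  ░░██▓▓▓▓  ▒▒▓▓░░▓▓██    ░░
░░▒▒▓▓░░  ░░  ▓▓▓▓▓▓██░░  ░░▓▓
░░▒▒▓▓░░  ░░  ▓▓▓▓▓▓██░░  ░░▓▓
░░▒▒░░  ▓▓░░▒▒░░  ░░▓▓░░▓▓▓▓  
░░▒▒░░  ▓▓░░▒▒░░  ░░▓▓░░▓▓▓▓  


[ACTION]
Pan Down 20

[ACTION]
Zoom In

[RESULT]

   ░░░   ▓▓▓   ▒▒▒▒▒▒███▓▓▓▓▓▓
░░░▓▓▓░░░▓▓▓░░░▒▒▒▓▓▓▒▒▒███▓▓▓
░░░▓▓▓░░░▓▓▓░░░▒▒▒▓▓▓▒▒▒███▓▓▓
░░░▓▓▓░░░▓▓▓░░░▒▒▒▓▓▓▒▒▒███▓▓▓
░░░░░░   ▓▓▓░░░░░░▓▓▓░░░███▓▓▓
░░░░░░   ▓▓▓░░░░░░▓▓▓░░░███▓▓▓
░░░░░░   ▓▓▓░░░░░░▓▓▓░░░███▓▓▓
▓▓▓░░░▒▒▒██████▒▒▒▓▓▓▓▓▓░░░░░░
▓▓▓░░░▒▒▒██████▒▒▒▓▓▓▓▓▓░░░░░░
▓▓▓░░░▒▒▒██████▒▒▒▓▓▓▓▓▓░░░░░░
░░░▓▓▓███▓▓▓   ▒▒▒   ▒▒▒███░░░
░░░▓▓▓███▓▓▓   ▒▒▒   ▒▒▒███░░░
░░░▓▓▓███▓▓▓   ▒▒▒   ▒▒▒███░░░
███   ░░░███▓▓▓▓▓▓   ▒▒▒▓▓▓░░░
███   ░░░███▓▓▓▓▓▓   ▒▒▒▓▓▓░░░
███   ░░░███▓▓▓▓▓▓   ▒▒▒▓▓▓░░░
░░░▒▒▒▓▓▓░░░   ░░░   ▓▓▓▓▓▓▓▓▓
░░░▒▒▒▓▓▓░░░   ░░░   ▓▓▓▓▓▓▓▓▓
░░░▒▒▒▓▓▓░░░   ░░░   ▓▓▓▓▓▓▓▓▓
░░░▒▒▒░░░   ▓▓▓░░░▒▒▒░░░   ░░░
░░░▒▒▒░░░   ▓▓▓░░░▒▒▒░░░   ░░░
░░░▒▒▒░░░   ▓▓▓░░░▒▒▒░░░   ░░░
▓▓▓   ▓▓▓███   ▓▓▓░░░███░░░▒▒▒
▓▓▓   ▓▓▓███   ▓▓▓░░░███░░░▒▒▒


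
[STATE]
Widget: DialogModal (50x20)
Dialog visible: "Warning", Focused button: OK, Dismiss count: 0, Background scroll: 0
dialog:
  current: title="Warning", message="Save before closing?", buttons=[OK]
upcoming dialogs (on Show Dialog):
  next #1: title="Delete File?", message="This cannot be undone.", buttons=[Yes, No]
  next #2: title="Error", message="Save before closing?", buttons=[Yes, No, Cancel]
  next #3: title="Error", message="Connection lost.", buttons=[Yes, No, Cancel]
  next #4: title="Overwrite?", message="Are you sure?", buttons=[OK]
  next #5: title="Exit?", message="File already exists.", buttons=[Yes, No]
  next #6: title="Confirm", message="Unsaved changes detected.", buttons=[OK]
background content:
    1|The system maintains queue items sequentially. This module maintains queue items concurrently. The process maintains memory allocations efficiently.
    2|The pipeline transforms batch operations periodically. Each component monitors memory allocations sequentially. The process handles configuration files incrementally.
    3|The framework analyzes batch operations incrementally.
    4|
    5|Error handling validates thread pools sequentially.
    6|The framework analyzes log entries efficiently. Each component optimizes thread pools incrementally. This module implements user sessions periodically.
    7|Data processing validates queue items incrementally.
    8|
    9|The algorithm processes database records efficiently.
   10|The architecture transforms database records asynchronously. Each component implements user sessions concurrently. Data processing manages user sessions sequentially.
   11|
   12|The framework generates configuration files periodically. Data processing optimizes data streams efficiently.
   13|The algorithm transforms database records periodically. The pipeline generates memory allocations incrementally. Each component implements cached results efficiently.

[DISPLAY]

The system maintains queue items sequentially. Thi
The pipeline transforms batch operations periodica
The framework analyzes batch operations incrementa
                                                  
Error handling validates thread pools sequentially
The framework analyzes log entries efficiently. Ea
Data processing validates queue items incrementall
             ┌──────────────────────┐             
The algorithm│       Warning        │rds efficient
The architect│ Save before closing? │records async
             │         [OK]         │             
The framework└──────────────────────┘ files period
The algorithm transforms database records periodic
                                                  
                                                  
                                                  
                                                  
                                                  
                                                  
                                                  


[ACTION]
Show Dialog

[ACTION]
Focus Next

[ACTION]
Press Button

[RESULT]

The system maintains queue items sequentially. Thi
The pipeline transforms batch operations periodica
The framework analyzes batch operations incrementa
                                                  
Error handling validates thread pools sequentially
The framework analyzes log entries efficiently. Ea
Data processing validates queue items incrementall
                                                  
The algorithm processes database records efficient
The architecture transforms database records async
                                                  
The framework generates configuration files period
The algorithm transforms database records periodic
                                                  
                                                  
                                                  
                                                  
                                                  
                                                  
                                                  


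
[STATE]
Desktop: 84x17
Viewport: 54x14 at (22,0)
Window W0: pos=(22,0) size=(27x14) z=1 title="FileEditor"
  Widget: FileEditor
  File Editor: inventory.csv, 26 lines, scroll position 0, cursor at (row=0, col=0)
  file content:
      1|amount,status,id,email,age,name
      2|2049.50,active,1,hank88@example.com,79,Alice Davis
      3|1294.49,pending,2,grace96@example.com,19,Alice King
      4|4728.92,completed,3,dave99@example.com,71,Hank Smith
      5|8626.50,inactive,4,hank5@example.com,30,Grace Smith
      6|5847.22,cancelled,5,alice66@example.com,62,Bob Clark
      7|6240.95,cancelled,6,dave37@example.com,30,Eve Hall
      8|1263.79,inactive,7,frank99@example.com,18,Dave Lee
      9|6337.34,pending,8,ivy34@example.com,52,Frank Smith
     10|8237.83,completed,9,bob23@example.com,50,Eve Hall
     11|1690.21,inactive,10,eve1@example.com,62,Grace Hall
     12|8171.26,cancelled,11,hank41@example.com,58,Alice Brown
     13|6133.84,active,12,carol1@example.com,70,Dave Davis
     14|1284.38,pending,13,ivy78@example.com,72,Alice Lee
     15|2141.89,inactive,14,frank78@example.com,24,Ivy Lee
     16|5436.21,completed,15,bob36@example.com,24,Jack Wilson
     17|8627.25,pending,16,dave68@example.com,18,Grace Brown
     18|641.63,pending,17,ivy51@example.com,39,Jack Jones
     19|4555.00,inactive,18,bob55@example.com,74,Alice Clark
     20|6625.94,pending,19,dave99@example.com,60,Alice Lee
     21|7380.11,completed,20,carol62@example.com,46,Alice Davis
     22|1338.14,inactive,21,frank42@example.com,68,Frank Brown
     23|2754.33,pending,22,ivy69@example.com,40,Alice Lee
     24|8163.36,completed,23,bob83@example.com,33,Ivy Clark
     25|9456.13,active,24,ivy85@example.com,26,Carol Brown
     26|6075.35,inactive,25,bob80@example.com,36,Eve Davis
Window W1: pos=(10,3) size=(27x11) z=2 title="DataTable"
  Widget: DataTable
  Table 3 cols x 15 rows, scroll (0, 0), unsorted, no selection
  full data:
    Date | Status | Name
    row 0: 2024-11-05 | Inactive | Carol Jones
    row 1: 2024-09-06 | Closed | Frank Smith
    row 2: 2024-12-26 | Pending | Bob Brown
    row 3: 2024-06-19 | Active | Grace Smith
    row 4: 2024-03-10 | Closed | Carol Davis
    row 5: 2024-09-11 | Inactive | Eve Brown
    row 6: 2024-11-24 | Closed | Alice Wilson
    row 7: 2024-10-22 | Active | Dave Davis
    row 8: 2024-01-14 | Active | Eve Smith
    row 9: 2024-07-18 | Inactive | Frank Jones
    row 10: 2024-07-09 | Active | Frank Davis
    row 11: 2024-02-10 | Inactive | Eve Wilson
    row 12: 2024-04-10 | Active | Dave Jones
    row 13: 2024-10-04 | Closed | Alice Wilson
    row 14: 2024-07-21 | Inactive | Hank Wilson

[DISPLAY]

┏━━━━━━━━━━━━━━━━━━━━━━━━━┓                           
┃ FileEditor              ┃                           
┠─────────────────────────┨                           
━━━━━━━━━━━━━━┓id,email,a▲┃                           
              ┃,1,hank88@█┃                           
──────────────┨g,2,grace9░┃                           
Status  │Name ┃ted,3,dave░┃                           
────────┼─────┃ve,4,hank5░┃                           
Inactive│Carol┃led,5,alic░┃                           
Closed  │Frank┃led,6,dave░┃                           
Pending │Bob B┃ve,7,frank░┃                           
Active  │Grace┃g,8,ivy34@░┃                           
Closed  │Carol┃ted,9,bob2▼┃                           
━━━━━━━━━━━━━━┛━━━━━━━━━━━┛                           


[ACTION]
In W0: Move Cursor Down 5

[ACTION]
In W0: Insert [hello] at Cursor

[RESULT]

┏━━━━━━━━━━━━━━━━━━━━━━━━━┓                           
┃ FileEditor              ┃                           
┠─────────────────────────┨                           
━━━━━━━━━━━━━━┓id,email,a▲┃                           
              ┃,1,hank88@█┃                           
──────────────┨g,2,grace9░┃                           
Status  │Name ┃ted,3,dave░┃                           
────────┼─────┃ve,4,hank5░┃                           
Inactive│Carol┃ancelled,5░┃                           
Closed  │Frank┃led,6,dave░┃                           
Pending │Bob B┃ve,7,frank░┃                           
Active  │Grace┃g,8,ivy34@░┃                           
Closed  │Carol┃ted,9,bob2▼┃                           
━━━━━━━━━━━━━━┛━━━━━━━━━━━┛                           


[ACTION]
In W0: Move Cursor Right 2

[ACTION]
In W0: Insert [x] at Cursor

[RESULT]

┏━━━━━━━━━━━━━━━━━━━━━━━━━┓                           
┃ FileEditor              ┃                           
┠─────────────────────────┨                           
━━━━━━━━━━━━━━┓id,email,a▲┃                           
              ┃,1,hank88@█┃                           
──────────────┨g,2,grace9░┃                           
Status  │Name ┃ted,3,dave░┃                           
────────┼─────┃ve,4,hank5░┃                           
Inactive│Carol┃cancelled,░┃                           
Closed  │Frank┃led,6,dave░┃                           
Pending │Bob B┃ve,7,frank░┃                           
Active  │Grace┃g,8,ivy34@░┃                           
Closed  │Carol┃ted,9,bob2▼┃                           
━━━━━━━━━━━━━━┛━━━━━━━━━━━┛                           


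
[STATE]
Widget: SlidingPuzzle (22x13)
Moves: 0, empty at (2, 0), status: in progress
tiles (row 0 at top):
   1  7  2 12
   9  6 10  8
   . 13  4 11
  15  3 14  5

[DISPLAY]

┌────┬────┬────┬────┐ 
│  1 │  7 │  2 │ 12 │ 
├────┼────┼────┼────┤ 
│  9 │  6 │ 10 │  8 │ 
├────┼────┼────┼────┤ 
│    │ 13 │  4 │ 11 │ 
├────┼────┼────┼────┤ 
│ 15 │  3 │ 14 │  5 │ 
└────┴────┴────┴────┘ 
Moves: 0              
                      
                      
                      


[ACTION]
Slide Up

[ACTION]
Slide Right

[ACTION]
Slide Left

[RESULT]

┌────┬────┬────┬────┐ 
│  1 │  7 │  2 │ 12 │ 
├────┼────┼────┼────┤ 
│  9 │  6 │ 10 │  8 │ 
├────┼────┼────┼────┤ 
│ 15 │ 13 │  4 │ 11 │ 
├────┼────┼────┼────┤ 
│  3 │    │ 14 │  5 │ 
└────┴────┴────┴────┘ 
Moves: 2              
                      
                      
                      


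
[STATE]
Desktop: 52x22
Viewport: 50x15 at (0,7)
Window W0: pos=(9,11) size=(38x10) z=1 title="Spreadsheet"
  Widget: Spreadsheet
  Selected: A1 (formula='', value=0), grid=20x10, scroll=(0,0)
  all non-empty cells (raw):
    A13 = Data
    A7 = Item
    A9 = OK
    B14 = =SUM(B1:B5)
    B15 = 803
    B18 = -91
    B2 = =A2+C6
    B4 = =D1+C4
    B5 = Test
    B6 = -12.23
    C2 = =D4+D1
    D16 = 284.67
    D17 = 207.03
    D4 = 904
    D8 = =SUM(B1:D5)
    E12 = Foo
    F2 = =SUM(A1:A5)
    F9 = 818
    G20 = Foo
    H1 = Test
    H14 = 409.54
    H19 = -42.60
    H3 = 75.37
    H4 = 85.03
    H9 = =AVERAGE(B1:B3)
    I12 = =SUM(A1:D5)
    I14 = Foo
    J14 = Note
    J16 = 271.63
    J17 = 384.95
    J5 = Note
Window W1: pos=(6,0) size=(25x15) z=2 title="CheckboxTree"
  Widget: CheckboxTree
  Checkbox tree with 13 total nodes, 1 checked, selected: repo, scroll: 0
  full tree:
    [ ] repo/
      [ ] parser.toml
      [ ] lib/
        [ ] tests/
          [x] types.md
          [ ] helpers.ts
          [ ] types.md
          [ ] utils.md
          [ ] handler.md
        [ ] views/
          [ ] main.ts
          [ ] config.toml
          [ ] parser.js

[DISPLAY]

      ┃       [x] types.md    ┃                   
      ┃       [ ] helpers.ts  ┃                   
      ┃       [ ] types.md    ┃                   
      ┃       [ ] utils.md    ┃                   
      ┃       [ ] handler.md  ┃━━━━━━━━━━━━━━━┓   
      ┃     [ ] views/        ┃               ┃   
      ┃       [ ] main.ts     ┃───────────────┨   
      ┗━━━━━━━━━━━━━━━━━━━━━━━┛               ┃   
         ┃       A       B       C       D    ┃   
         ┃------------------------------------┃   
         ┃  1      [0]       0       0       0┃   
         ┃  2        0       0     904       0┃   
         ┃  3        0       0       0       0┃   
         ┗━━━━━━━━━━━━━━━━━━━━━━━━━━━━━━━━━━━━┛   
                                                  


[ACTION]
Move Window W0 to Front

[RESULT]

      ┃       [x] types.md    ┃                   
      ┃       [ ] helpers.ts  ┃                   
      ┃       [ ] types.md    ┃                   
      ┃       [ ] utils.md    ┃                   
      ┃  ┏━━━━━━━━━━━━━━━━━━━━━━━━━━━━━━━━━━━━┓   
      ┃  ┃ Spreadsheet                        ┃   
      ┃  ┠────────────────────────────────────┨   
      ┗━━┃A1:                                 ┃   
         ┃       A       B       C       D    ┃   
         ┃------------------------------------┃   
         ┃  1      [0]       0       0       0┃   
         ┃  2        0       0     904       0┃   
         ┃  3        0       0       0       0┃   
         ┗━━━━━━━━━━━━━━━━━━━━━━━━━━━━━━━━━━━━┛   
                                                  


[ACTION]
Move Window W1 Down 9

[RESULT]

      ┏━━━━━━━━━━━━━━━━━━━━━━━┓                   
      ┃ CheckboxTree          ┃                   
      ┠───────────────────────┨                   
      ┃>[-] repo/             ┃                   
      ┃  ┏━━━━━━━━━━━━━━━━━━━━━━━━━━━━━━━━━━━━┓   
      ┃  ┃ Spreadsheet                        ┃   
      ┃  ┠────────────────────────────────────┨   
      ┃  ┃A1:                                 ┃   
      ┃  ┃       A       B       C       D    ┃   
      ┃  ┃------------------------------------┃   
      ┃  ┃  1      [0]       0       0       0┃   
      ┃  ┃  2        0       0     904       0┃   
      ┃  ┃  3        0       0       0       0┃   
      ┃  ┗━━━━━━━━━━━━━━━━━━━━━━━━━━━━━━━━━━━━┛   
      ┗━━━━━━━━━━━━━━━━━━━━━━━┛                   


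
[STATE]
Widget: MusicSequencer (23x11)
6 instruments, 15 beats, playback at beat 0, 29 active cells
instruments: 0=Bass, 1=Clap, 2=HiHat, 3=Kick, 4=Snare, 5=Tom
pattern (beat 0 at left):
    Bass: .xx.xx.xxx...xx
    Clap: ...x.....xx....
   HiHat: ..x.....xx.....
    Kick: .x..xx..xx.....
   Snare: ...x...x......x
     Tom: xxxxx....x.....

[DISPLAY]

      ▼12345678901234  
  Bass·██·██·███···██  
  Clap···█·····██····  
 HiHat··█·····██·····  
  Kick·█··██··██·····  
 Snare···█···█······█  
   Tom█████····█·····  
                       
                       
                       
                       


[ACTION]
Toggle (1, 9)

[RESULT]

      ▼12345678901234  
  Bass·██·██·███···██  
  Clap···█······█····  
 HiHat··█·····██·····  
  Kick·█··██··██·····  
 Snare···█···█······█  
   Tom█████····█·····  
                       
                       
                       
                       


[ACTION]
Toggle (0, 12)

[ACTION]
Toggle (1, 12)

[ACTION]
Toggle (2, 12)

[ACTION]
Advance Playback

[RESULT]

      0▼2345678901234  
  Bass·██·██·███··███  
  Clap···█······█·█··  
 HiHat··█·····██··█··  
  Kick·█··██··██·····  
 Snare···█···█······█  
   Tom█████····█·····  
                       
                       
                       
                       


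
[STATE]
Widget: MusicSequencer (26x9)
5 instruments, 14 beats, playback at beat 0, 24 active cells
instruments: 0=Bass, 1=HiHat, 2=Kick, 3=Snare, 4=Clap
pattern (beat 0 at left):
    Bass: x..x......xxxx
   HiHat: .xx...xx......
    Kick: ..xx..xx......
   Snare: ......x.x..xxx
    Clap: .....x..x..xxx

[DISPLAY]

      ▼1234567890123      
  Bass█··█······████      
 HiHat·██···██······      
  Kick··██··██······      
 Snare······█·█··███      
  Clap·····█··█··███      
                          
                          
                          


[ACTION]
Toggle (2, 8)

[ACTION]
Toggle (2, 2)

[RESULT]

      ▼1234567890123      
  Bass█··█······████      
 HiHat·██···██······      
  Kick···█··███·····      
 Snare······█·█··███      
  Clap·····█··█··███      
                          
                          
                          


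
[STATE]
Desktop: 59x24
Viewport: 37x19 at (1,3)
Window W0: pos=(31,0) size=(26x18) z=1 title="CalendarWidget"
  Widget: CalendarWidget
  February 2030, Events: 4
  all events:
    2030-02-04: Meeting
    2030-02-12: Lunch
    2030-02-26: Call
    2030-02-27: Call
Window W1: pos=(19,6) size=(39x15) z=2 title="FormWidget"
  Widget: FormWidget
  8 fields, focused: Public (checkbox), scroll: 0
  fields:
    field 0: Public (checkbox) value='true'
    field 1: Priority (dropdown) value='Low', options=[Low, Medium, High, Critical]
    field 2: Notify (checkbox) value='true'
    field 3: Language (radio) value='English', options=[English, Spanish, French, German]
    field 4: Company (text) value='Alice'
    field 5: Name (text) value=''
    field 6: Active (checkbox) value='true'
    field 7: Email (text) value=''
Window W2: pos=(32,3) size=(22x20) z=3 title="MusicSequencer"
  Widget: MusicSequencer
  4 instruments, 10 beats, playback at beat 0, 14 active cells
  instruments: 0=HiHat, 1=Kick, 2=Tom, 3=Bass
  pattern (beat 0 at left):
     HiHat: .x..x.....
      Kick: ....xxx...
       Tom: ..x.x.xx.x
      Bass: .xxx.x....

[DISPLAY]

                              ┃┏━━━━━
                              ┃┃ Musi
                              ┃┠─────
                  ┏━━━━━━━━━━━━┃     
                  ┃ FormWidget ┃ HiHa
                  ┠────────────┃  Kic
                  ┃> Public:   ┃   To
                  ┃  Priority: ┃  Bas
                  ┃  Notify:   ┃     
                  ┃  Language: ┃     
                  ┃  Company:  ┃     
                  ┃  Name:     ┃     
                  ┃  Active:   ┃     
                  ┃  Email:    ┃     
                  ┃            ┃     
                  ┃            ┃     
                  ┃            ┃     
                  ┗━━━━━━━━━━━━┃     
                               ┃     


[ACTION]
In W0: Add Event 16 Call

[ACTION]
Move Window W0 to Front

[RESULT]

                              ┃     F
                              ┃Mo Tu 
                              ┃      
                  ┏━━━━━━━━━━━┃ 4*  5
                  ┃ FormWidget┃11 12*
                  ┠───────────┃18 19 
                  ┃> Public:  ┃25 26*
                  ┃  Priority:┃      
                  ┃  Notify:  ┃      
                  ┃  Language:┃      
                  ┃  Company: ┃      
                  ┃  Name:    ┃      
                  ┃  Active:  ┃      
                  ┃  Email:   ┃      
                  ┃           ┗━━━━━━
                  ┃            ┃     
                  ┃            ┃     
                  ┗━━━━━━━━━━━━┃     
                               ┃     


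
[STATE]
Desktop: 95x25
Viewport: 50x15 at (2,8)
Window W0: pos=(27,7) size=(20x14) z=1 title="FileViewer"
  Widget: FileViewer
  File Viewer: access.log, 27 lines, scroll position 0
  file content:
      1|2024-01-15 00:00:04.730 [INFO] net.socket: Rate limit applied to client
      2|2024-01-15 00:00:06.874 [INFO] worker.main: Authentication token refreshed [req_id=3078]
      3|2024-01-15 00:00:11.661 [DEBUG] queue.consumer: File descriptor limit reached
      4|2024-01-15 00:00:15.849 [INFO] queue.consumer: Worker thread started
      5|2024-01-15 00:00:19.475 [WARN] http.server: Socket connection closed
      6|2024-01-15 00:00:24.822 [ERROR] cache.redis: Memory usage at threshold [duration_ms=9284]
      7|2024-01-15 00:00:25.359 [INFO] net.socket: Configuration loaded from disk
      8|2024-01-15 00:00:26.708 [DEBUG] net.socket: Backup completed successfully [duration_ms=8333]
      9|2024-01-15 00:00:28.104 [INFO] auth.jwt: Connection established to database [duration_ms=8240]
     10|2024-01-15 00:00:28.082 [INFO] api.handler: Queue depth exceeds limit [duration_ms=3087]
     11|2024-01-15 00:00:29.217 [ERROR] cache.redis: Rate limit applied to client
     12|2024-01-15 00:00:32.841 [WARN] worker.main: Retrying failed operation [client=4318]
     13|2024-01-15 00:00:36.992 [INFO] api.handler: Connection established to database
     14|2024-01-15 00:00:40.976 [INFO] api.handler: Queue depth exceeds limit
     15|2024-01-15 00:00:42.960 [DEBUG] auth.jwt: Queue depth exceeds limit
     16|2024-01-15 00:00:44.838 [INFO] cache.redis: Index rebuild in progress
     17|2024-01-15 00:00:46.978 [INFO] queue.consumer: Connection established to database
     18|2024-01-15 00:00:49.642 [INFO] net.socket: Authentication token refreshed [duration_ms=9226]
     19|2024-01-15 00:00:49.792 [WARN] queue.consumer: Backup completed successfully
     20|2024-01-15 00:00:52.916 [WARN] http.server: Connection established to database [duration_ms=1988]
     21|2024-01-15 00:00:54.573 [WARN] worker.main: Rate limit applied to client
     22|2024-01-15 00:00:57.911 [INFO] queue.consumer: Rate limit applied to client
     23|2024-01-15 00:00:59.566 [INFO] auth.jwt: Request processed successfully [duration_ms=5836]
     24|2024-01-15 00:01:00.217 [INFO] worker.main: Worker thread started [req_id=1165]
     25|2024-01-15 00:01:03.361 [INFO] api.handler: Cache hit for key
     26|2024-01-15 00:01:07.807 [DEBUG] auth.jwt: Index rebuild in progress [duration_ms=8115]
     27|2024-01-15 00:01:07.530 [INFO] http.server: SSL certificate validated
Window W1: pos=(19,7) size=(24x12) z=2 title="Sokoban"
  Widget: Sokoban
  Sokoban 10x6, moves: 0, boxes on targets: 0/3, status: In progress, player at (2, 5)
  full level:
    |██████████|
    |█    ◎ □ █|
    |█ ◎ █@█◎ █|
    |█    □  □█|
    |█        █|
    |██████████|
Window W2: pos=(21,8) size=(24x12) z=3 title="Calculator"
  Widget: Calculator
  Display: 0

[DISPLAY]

                 ┃ ┏━━━━━━━━━━━━━━━━━━━━━━┓ ┃     
                 ┠─┃ Calculator           ┃─┨     
                 ┃█┠──────────────────────┨▲┃     
                 ┃█┃                     0┃█┃     
                 ┃█┃┌───┬───┬───┬───┐     ┃░┃     
                 ┃█┃│ 7 │ 8 │ 9 │ ÷ │     ┃░┃     
                 ┃█┃├───┼───┼───┼───┤     ┃░┃     
                 ┃█┃│ 4 │ 5 │ 6 │ × │     ┃░┃     
                 ┃M┃├───┼───┼───┼───┤     ┃░┃     
                 ┃ ┃│ 1 │ 2 │ 3 │ - │     ┃░┃     
                 ┗━┃└───┴───┴───┴───┘     ┃░┃     
                   ┗━━━━━━━━━━━━━━━━━━━━━━┛▼┃     
                         ┗━━━━━━━━━━━━━━━━━━┛     
                                                  
                                                  


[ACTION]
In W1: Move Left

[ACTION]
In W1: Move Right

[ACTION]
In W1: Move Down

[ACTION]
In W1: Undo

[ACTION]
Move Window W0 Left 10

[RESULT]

               ┃ ┃ ┏━━━━━━━━━━━━━━━━━━━━━━┓       
               ┠─┠─┃ Calculator           ┃       
               ┃2┃█┠──────────────────────┨       
               ┃2┃█┃                     0┃       
               ┃2┃█┃┌───┬───┬───┬───┐     ┃       
               ┃2┃█┃│ 7 │ 8 │ 9 │ ÷ │     ┃       
               ┃2┃█┃├───┼───┼───┼───┤     ┃       
               ┃2┃█┃│ 4 │ 5 │ 6 │ × │     ┃       
               ┃2┃M┃├───┼───┼───┼───┤     ┃       
               ┃2┃ ┃│ 1 │ 2 │ 3 │ - │     ┃       
               ┃2┗━┃└───┴───┴───┴───┘     ┃       
               ┃202┗━━━━━━━━━━━━━━━━━━━━━━┛       
               ┗━━━━━━━━━━━━━━━━━━┛               
                                                  
                                                  
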